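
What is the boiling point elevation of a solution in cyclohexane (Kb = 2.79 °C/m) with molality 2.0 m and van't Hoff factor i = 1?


ΔTb = Kb × m × i
= 2.79 × 2.0 × 1
= 5.58 °C

5.58 °C


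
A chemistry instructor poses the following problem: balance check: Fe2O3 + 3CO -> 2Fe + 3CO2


Equation: Fe2O3 + 3CO -> 2Fe + 3CO2
Check atoms: C: 3=3, Fe: 2=2, O: 6=6
Balanced

Yes, balanced


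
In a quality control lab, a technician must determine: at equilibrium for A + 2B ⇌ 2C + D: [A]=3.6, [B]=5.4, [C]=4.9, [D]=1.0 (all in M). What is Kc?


Kc = [C]^2[D]/([A][B]^2)
= (4.9^2 × 1.0^1)/(3.6^1 × 5.4^2)
= 24.01/104.976
= 0.2287

0.2287


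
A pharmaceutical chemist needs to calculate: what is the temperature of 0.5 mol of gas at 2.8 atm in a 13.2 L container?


PV = nRT  (R = 0.08206 L·atm/(mol·K))
T = PV/(nR) = 2.8×13.2/(0.5×0.08206)
= 36.96/0.041030
= 900.80 K

900.80 K


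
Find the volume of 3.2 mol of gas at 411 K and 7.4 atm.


PV = nRT  (R = 0.08206 L·atm/(mol·K))
V = nRT/P = 3.2×0.08206×411/7.4
= 14.585 L

14.585 L


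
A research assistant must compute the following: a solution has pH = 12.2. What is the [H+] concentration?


[H+] = 10^(-pH) = 10^(-12.2)
= 6.31×10^-13 M

6.31×10^-13 M


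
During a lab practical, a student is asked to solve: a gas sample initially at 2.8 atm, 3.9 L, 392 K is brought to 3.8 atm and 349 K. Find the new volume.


P1V1/T1 = P2V2/T2
V2 = P1V1T2/(T1P2)
= 2.8×3.9×349/(392×3.8)
= 2.558 L

2.558 L


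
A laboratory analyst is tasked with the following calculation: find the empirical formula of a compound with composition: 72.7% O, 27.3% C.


Assume 100 g sample. Moles of each element:
  O: 72.7/16.0 = 4.544 mol
  C: 27.3/12.01 = 2.273 mol
Divide by smallest (2.273):
  O: 4.544/2.273 = 2.0
  C: 2.273/2.273 = 1.0
Empirical formula: CO2

CO2


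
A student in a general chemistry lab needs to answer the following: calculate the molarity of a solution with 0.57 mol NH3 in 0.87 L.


M = n/V = 0.57/0.87 = 0.655 mol/L

0.655 M


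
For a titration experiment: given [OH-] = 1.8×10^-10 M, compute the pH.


pOH = -log10([OH-]) = -log10(1.8×10^-10)
= 10 - log10(1.8) = 9.74
pH = 14 - pOH = 14 - 9.74 = 4.26

4.26


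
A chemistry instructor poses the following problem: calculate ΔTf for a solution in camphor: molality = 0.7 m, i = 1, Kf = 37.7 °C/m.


ΔTf = Kf × m × i
= 37.7 × 0.7 × 1
= 26.39 °C

26.39 °C


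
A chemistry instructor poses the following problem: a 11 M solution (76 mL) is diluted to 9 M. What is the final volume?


C1V1 = C2V2
11 × 76 = 9 × V2
V2 = 836/9 = 92.89 mL

92.89 mL


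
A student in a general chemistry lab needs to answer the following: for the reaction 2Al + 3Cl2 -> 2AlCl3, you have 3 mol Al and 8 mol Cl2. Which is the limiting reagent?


Mole ratio available / coefficient:
  Al: 3/2 = 1.500
  Cl2: 8/3 = 2.667
Smaller ratio is limiting.

Al


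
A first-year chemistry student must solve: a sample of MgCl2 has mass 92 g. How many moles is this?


M(MgCl2) = 95.21 g/mol
n = mass/M = 92/95.21 = 0.9663 mol

0.9663 mol


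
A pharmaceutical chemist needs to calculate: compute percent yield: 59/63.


% yield = actual/theoretical × 100
= 59/63 × 100
= 93.65%

93.65%


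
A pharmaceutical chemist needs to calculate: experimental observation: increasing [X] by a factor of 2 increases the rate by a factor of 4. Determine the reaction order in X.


rate ∝ [X]^n
2^n = 4 → n = 2
Order in X: 2

2


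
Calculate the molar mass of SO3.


M(SO3) = 1×32.07 + 3×16.0
= 32.07 + 48.0
= 80.07 g/mol

80.07 g/mol


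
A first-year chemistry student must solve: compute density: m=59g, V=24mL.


ρ = mass/volume
= 59/24
= 2.458 g/mL

2.458 g/mL


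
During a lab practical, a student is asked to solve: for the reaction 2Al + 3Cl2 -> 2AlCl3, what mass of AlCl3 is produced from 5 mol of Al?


Mole ratio AlCl3:Al = 2:2
n(AlCl3) = 5 × 2/2 = 5.000 mol
mass = 5.000 × 133.33 = 666.65 g

666.65 g


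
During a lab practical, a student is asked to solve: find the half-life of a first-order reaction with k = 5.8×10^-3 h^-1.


t½ = ln2/k = 0.693147/(5.8×10^-3 h^-1)
= 119.5 h

119.5 h


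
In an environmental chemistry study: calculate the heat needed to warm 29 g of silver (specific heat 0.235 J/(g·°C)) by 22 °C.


q = mcΔT = 29 × 0.235 × 22
= 149.93 J

149.93 J


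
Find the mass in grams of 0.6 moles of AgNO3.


M(AgNO3) = 169.88 g/mol
mass = n × M = 0.6 × 169.88 = 101.93 g

101.93 g


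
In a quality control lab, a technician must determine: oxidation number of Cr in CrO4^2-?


x + 4(-2) = -2, so x = +6
Oxidation number: +6

+6


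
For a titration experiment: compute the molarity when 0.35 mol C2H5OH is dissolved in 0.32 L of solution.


M = n/V = 0.35/0.32 = 1.094 mol/L

1.094 M


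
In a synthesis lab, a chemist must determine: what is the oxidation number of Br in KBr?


halide: -1
Oxidation number: -1

-1


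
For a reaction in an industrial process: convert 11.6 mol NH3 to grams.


M(NH3) = 17.03 g/mol
mass = n × M = 11.6 × 17.03 = 197.55 g

197.55 g


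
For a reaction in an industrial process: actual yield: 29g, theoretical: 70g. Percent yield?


% yield = actual/theoretical × 100
= 29/70 × 100
= 41.43%

41.43%


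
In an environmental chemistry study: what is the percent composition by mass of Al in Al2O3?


M(Al2O3) = 2×26.98 + 3×16.0 = 101.96 g/mol
Mass of Al = 2 × 26.98 = 53.96 g/mol
% Al = 53.96/101.96 × 100 = 52.92%

52.92%


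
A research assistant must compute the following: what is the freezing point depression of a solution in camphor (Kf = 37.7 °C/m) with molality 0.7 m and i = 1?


ΔTf = Kf × m × i
= 37.7 × 0.7 × 1
= 26.39 °C

26.39 °C


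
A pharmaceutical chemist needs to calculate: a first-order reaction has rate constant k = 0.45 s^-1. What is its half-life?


t½ = ln2/k = 0.693147/(0.45 s^-1)
= 1.540 s

1.540 s


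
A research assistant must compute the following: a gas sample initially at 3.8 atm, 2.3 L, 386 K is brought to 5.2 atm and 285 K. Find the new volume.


P1V1/T1 = P2V2/T2
V2 = P1V1T2/(T1P2)
= 3.8×2.3×285/(386×5.2)
= 1.241 L

1.241 L


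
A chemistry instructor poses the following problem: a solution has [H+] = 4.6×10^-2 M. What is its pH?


pH = -log10([H+]) = -log10(4.6×10^-2)
= 2 - log10(4.6)
= 2 - 0.66
= 1.34

1.34


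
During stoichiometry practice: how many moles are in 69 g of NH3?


M(NH3) = 17.03 g/mol
n = mass/M = 69/17.03 = 4.0517 mol

4.0517 mol


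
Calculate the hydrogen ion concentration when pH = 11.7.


[H+] = 10^(-pH) = 10^(-11.7)
= 2.0×10^-12 M

2.0×10^-12 M


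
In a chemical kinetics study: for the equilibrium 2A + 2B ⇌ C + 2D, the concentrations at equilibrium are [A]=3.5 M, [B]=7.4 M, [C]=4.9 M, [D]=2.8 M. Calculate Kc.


Kc = [C][D]^2/([A]^2[B]^2)
= (4.9^1 × 2.8^2)/(3.5^2 × 7.4^2)
= 38.416/670.81
= 0.05727

0.05727


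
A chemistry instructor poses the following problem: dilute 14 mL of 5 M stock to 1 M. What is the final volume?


C1V1 = C2V2
5 × 14 = 1 × V2
V2 = 70/1 = 70.0 mL

70.0 mL


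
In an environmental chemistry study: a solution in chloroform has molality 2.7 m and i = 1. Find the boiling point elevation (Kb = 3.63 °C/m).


ΔTb = Kb × m × i
= 3.63 × 2.7 × 1
= 9.801 °C

9.801 °C


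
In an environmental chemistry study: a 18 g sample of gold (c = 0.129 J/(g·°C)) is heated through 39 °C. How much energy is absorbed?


q = mcΔT = 18 × 0.129 × 39
= 90.56 J

90.56 J


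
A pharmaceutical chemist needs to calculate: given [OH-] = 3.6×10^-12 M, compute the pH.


pOH = -log10([OH-]) = -log10(3.6×10^-12)
= 12 - log10(3.6) = 11.44
pH = 14 - pOH = 14 - 11.44 = 2.56

2.56


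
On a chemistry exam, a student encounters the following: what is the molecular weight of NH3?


M(NH3) = 1×14.01 + 3×1.008
= 14.01 + 3.02
= 17.03 g/mol

17.03 g/mol


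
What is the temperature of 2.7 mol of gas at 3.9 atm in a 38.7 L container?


PV = nRT  (R = 0.08206 L·atm/(mol·K))
T = PV/(nR) = 3.9×38.7/(2.7×0.08206)
= 150.93/0.221562
= 681.21 K

681.21 K


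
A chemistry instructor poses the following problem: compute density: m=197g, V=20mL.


ρ = mass/volume
= 197/20
= 9.85 g/mL

9.85 g/mL


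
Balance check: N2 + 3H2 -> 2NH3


Equation: N2 + 3H2 -> 2NH3
Check atoms: H: 6=6, N: 2=2
Balanced

Yes, balanced


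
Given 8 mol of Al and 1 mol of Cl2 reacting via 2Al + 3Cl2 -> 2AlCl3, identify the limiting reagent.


Mole ratio available / coefficient:
  Al: 8/2 = 4.000
  Cl2: 1/3 = 0.333
Smaller ratio is limiting.

Cl2


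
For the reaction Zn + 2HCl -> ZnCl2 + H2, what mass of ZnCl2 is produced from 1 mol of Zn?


Mole ratio ZnCl2:Zn = 1:1
n(ZnCl2) = 1 × 1/1 = 1.000 mol
mass = 1.000 × 136.28 = 136.28 g

136.28 g


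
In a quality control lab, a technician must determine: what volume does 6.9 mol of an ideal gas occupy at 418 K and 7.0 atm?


PV = nRT  (R = 0.08206 L·atm/(mol·K))
V = nRT/P = 6.9×0.08206×418/7.0
= 33.811 L

33.811 L


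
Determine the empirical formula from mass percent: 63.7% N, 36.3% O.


Assume 100 g sample. Moles of each element:
  N: 63.7/14.01 = 4.547 mol
  O: 36.3/16.0 = 2.269 mol
Divide by smallest (2.269):
  N: 4.547/2.269 = 2.0
  O: 2.269/2.269 = 1.0
Empirical formula: N2O

N2O


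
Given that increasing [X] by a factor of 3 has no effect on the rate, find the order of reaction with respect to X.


rate ∝ [X]^n
rate ∝ [X]^0
Order in X: 0

0


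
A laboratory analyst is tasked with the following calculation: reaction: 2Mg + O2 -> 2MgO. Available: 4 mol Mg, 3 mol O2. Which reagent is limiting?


Mole ratio available / coefficient:
  Mg: 4/2 = 2.000
  O2: 3/1 = 3.000
Smaller ratio is limiting.

Mg


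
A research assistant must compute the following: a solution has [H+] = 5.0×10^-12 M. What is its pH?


pH = -log10([H+]) = -log10(5.0×10^-12)
= 12 - log10(5.0)
= 12 - 0.7
= 11.3

11.3


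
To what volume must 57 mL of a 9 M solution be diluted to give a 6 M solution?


C1V1 = C2V2
9 × 57 = 6 × V2
V2 = 513/6 = 85.5 mL

85.5 mL


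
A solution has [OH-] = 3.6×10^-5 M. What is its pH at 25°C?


pOH = -log10([OH-]) = -log10(3.6×10^-5)
= 5 - log10(3.6) = 4.44
pH = 14 - pOH = 14 - 4.44 = 9.56

9.56


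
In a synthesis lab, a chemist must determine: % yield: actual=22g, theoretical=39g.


% yield = actual/theoretical × 100
= 22/39 × 100
= 56.41%

56.41%


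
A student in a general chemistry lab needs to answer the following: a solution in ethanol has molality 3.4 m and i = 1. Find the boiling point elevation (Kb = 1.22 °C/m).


ΔTb = Kb × m × i
= 1.22 × 3.4 × 1
= 4.148 °C

4.148 °C


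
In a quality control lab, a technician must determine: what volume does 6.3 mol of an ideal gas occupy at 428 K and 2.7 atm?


PV = nRT  (R = 0.08206 L·atm/(mol·K))
V = nRT/P = 6.3×0.08206×428/2.7
= 81.951 L

81.951 L


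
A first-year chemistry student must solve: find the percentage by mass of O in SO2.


M(SO2) = 1×32.07 + 2×16.0 = 64.07 g/mol
Mass of O = 2 × 16.0 = 32.00 g/mol
% O = 32.00/64.07 × 100 = 49.95%

49.95%


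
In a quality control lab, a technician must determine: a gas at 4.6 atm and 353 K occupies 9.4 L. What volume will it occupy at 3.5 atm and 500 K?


P1V1/T1 = P2V2/T2
V2 = P1V1T2/(T1P2)
= 4.6×9.4×500/(353×3.5)
= 17.499 L

17.499 L


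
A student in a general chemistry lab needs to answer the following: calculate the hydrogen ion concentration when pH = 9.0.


[H+] = 10^(-pH) = 10^(-9.0)
= 1.0×10^-9 M

1.0×10^-9 M


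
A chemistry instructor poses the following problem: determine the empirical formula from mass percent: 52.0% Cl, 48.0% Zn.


Assume 100 g sample. Moles of each element:
  Cl: 52.0/35.45 = 1.467 mol
  Zn: 48.0/65.38 = 0.734 mol
Divide by smallest (0.734):
  Cl: 1.467/0.734 = 2.0
  Zn: 0.734/0.734 = 1.0
Empirical formula: ZnCl2

ZnCl2


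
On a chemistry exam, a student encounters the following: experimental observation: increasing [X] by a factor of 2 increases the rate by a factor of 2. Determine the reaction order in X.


rate ∝ [X]^n
2^n = 2 → n = 1
Order in X: 1

1


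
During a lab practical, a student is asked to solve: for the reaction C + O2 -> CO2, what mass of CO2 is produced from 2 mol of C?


Mole ratio CO2:C = 1:1
n(CO2) = 2 × 1/1 = 2.000 mol
mass = 2.000 × 44.01 = 88.02 g

88.02 g


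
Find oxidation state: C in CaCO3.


(+2) + x + 3(-2) = 0, so x = +4
Oxidation number: +4

+4


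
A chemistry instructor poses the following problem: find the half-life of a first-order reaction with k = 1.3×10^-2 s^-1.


t½ = ln2/k = 0.693147/(1.3×10^-2 s^-1)
= 53.32 s

53.32 s


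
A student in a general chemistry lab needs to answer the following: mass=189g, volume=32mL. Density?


ρ = mass/volume
= 189/32
= 5.906 g/mL

5.906 g/mL


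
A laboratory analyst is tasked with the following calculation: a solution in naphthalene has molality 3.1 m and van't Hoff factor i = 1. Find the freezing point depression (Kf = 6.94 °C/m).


ΔTf = Kf × m × i
= 6.94 × 3.1 × 1
= 21.514 °C

21.514 °C


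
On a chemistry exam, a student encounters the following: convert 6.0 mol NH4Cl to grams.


M(NH4Cl) = 53.49 g/mol
mass = n × M = 6.0 × 53.49 = 320.94 g

320.94 g


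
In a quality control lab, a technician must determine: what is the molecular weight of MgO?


M(MgO) = 1×24.31 + 1×16.0
= 24.31 + 16.0
= 40.31 g/mol

40.31 g/mol


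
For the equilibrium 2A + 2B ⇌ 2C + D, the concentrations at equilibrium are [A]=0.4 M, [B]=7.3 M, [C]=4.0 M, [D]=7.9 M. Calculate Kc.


Kc = [C]^2[D]/([A]^2[B]^2)
= (4.0^2 × 7.9^1)/(0.4^2 × 7.3^2)
= 126.4/8.5264
= 14.82

14.82


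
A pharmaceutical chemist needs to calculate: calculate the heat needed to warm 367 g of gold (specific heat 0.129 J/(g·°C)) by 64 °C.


q = mcΔT = 367 × 0.129 × 64
= 3029.95 J

3029.95 J


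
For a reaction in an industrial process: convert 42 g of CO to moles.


M(CO) = 28.01 g/mol
n = mass/M = 42/28.01 = 1.4995 mol

1.4995 mol


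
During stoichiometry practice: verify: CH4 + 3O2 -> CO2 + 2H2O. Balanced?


Equation: CH4 + 3O2 -> CO2 + 2H2O
Check atoms: C: 1=1, H: 4=4, O: 6≠4
Not balanced

No, not balanced


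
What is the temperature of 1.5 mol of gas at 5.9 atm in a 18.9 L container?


PV = nRT  (R = 0.08206 L·atm/(mol·K))
T = PV/(nR) = 5.9×18.9/(1.5×0.08206)
= 111.51/0.123090
= 905.92 K

905.92 K


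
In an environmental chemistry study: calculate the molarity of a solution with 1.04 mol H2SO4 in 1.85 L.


M = n/V = 1.04/1.85 = 0.562 mol/L

0.562 M


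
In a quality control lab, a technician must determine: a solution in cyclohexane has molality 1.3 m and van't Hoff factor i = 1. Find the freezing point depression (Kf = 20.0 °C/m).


ΔTf = Kf × m × i
= 20.0 × 1.3 × 1
= 26.0 °C

26.0 °C


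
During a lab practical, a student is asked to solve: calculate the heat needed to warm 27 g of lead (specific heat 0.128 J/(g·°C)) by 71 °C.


q = mcΔT = 27 × 0.128 × 71
= 245.38 J

245.38 J


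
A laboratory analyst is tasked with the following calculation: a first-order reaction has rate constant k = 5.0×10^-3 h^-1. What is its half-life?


t½ = ln2/k = 0.693147/(5.0×10^-3 h^-1)
= 138.6 h

138.6 h


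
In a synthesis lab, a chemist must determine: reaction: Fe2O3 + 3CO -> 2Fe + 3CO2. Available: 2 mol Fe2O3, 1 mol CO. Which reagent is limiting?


Mole ratio available / coefficient:
  Fe2O3: 2/1 = 2.000
  CO: 1/3 = 0.333
Smaller ratio is limiting.

CO


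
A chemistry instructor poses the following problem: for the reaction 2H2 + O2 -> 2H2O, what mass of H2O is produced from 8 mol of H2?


Mole ratio H2O:H2 = 2:2
n(H2O) = 8 × 2/2 = 8.000 mol
mass = 8.000 × 18.02 = 144.16 g

144.16 g


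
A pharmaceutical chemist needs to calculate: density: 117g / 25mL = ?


ρ = mass/volume
= 117/25
= 4.68 g/mL

4.68 g/mL


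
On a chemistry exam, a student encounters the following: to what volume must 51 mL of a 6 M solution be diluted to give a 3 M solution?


C1V1 = C2V2
6 × 51 = 3 × V2
V2 = 306/3 = 102.0 mL

102.0 mL


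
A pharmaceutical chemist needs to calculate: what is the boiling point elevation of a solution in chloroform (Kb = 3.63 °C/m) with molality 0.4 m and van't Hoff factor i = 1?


ΔTb = Kb × m × i
= 3.63 × 0.4 × 1
= 1.452 °C

1.452 °C


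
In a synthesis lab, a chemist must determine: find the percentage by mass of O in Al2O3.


M(Al2O3) = 2×26.98 + 3×16.0 = 101.96 g/mol
Mass of O = 3 × 16.0 = 48.00 g/mol
% O = 48.00/101.96 × 100 = 47.08%

47.08%


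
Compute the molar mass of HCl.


M(HCl) = 1×1.008 + 1×35.45
= 1.01 + 35.45
= 36.46 g/mol

36.46 g/mol


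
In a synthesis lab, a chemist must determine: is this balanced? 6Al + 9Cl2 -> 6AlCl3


Equation: 6Al + 9Cl2 -> 6AlCl3
Check atoms: Al: 6=6, Cl: 18=18
Balanced

Yes, balanced


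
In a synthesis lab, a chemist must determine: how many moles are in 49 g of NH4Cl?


M(NH4Cl) = 53.49 g/mol
n = mass/M = 49/53.49 = 0.9161 mol

0.9161 mol


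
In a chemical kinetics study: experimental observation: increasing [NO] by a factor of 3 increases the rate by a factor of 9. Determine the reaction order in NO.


rate ∝ [NO]^n
3^n = 9 → n = 2
Order in NO: 2

2


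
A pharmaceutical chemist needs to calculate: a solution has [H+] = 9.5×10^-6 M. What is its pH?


pH = -log10([H+]) = -log10(9.5×10^-6)
= 6 - log10(9.5)
= 6 - 0.98
= 5.02

5.02


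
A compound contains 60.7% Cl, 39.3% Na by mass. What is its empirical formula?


Assume 100 g sample. Moles of each element:
  Cl: 60.7/35.45 = 1.712 mol
  Na: 39.3/22.99 = 1.709 mol
Divide by smallest (1.709):
  Cl: 1.712/1.709 = 1.0
  Na: 1.709/1.709 = 1.0
Empirical formula: NaCl

NaCl


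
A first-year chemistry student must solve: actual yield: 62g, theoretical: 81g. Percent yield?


% yield = actual/theoretical × 100
= 62/81 × 100
= 76.54%

76.54%


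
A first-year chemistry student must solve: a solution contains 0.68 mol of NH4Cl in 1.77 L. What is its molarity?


M = n/V = 0.68/1.77 = 0.384 mol/L

0.384 M


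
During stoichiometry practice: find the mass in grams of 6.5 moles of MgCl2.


M(MgCl2) = 95.21 g/mol
mass = n × M = 6.5 × 95.21 = 618.87 g

618.87 g


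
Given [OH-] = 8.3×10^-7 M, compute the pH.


pOH = -log10([OH-]) = -log10(8.3×10^-7)
= 7 - log10(8.3) = 6.08
pH = 14 - pOH = 14 - 6.08 = 7.92

7.92


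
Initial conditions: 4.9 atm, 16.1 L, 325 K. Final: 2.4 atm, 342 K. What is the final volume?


P1V1/T1 = P2V2/T2
V2 = P1V1T2/(T1P2)
= 4.9×16.1×342/(325×2.4)
= 34.59 L

34.59 L


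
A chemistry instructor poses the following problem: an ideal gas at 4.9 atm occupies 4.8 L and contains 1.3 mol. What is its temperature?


PV = nRT  (R = 0.08206 L·atm/(mol·K))
T = PV/(nR) = 4.9×4.8/(1.3×0.08206)
= 23.52/0.106678
= 220.48 K

220.48 K


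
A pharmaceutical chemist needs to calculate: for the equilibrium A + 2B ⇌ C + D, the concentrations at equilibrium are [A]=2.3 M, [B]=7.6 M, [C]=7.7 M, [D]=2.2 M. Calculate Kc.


Kc = [C][D]/([A][B]^2)
= (7.7^1 × 2.2^1)/(2.3^1 × 7.6^2)
= 16.94/132.848
= 0.1275

0.1275


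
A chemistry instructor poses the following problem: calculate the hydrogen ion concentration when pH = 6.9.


[H+] = 10^(-pH) = 10^(-6.9)
= 1.26×10^-7 M

1.26×10^-7 M


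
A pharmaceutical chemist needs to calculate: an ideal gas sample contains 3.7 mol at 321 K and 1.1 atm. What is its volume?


PV = nRT  (R = 0.08206 L·atm/(mol·K))
V = nRT/P = 3.7×0.08206×321/1.1
= 88.602 L

88.602 L


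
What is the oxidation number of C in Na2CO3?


2(+1) + x + 3(-2) = 0, so x = +4
Oxidation number: +4

+4


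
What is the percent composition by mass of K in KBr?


M(KBr) = 1×39.1 + 1×79.9 = 119.00 g/mol
Mass of K = 1 × 39.1 = 39.10 g/mol
% K = 39.10/119.00 × 100 = 32.86%

32.86%


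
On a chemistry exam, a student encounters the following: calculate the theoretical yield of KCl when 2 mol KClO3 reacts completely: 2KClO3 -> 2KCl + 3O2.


Mole ratio KCl:KClO3 = 2:2
n(KCl) = 2 × 2/2 = 2.000 mol
mass = 2.000 × 74.55 = 149.1 g

149.1 g


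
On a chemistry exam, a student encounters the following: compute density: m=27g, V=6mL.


ρ = mass/volume
= 27/6
= 4.5 g/mL

4.5 g/mL


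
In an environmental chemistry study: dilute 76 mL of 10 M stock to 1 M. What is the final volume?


C1V1 = C2V2
10 × 76 = 1 × V2
V2 = 760/1 = 760.0 mL

760.0 mL


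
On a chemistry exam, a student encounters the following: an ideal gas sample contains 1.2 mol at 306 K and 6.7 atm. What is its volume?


PV = nRT  (R = 0.08206 L·atm/(mol·K))
V = nRT/P = 1.2×0.08206×306/6.7
= 4.497 L

4.497 L


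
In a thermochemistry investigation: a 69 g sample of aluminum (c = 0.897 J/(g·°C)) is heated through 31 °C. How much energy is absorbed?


q = mcΔT = 69 × 0.897 × 31
= 1918.68 J

1918.68 J


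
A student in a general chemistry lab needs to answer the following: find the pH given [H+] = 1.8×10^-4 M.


pH = -log10([H+]) = -log10(1.8×10^-4)
= 4 - log10(1.8)
= 4 - 0.26
= 3.74

3.74


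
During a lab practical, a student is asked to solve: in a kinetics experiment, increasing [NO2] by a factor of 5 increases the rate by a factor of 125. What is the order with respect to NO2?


rate ∝ [NO2]^n
5^n = 125 → n = 3
Order in NO2: 3

3


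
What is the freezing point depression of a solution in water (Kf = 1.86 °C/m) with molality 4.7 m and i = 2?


ΔTf = Kf × m × i
= 1.86 × 4.7 × 2
= 17.484 °C

17.484 °C


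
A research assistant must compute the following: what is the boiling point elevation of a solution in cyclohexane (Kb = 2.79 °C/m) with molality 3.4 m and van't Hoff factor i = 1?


ΔTb = Kb × m × i
= 2.79 × 3.4 × 1
= 9.486 °C

9.486 °C


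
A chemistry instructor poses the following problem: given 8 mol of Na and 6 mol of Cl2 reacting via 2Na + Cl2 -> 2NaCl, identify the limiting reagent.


Mole ratio available / coefficient:
  Na: 8/2 = 4.000
  Cl2: 6/1 = 6.000
Smaller ratio is limiting.

Na


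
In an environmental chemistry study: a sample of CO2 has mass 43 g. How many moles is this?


M(CO2) = 44.01 g/mol
n = mass/M = 43/44.01 = 0.9771 mol

0.9771 mol


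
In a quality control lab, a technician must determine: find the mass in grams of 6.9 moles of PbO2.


M(PbO2) = 239.2 g/mol
mass = n × M = 6.9 × 239.2 = 1650.48 g

1650.48 g


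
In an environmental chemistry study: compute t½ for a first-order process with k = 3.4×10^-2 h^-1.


t½ = ln2/k = 0.693147/(3.4×10^-2 h^-1)
= 20.39 h

20.39 h


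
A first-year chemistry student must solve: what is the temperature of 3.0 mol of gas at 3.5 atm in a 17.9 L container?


PV = nRT  (R = 0.08206 L·atm/(mol·K))
T = PV/(nR) = 3.5×17.9/(3.0×0.08206)
= 62.65/0.246180
= 254.49 K

254.49 K


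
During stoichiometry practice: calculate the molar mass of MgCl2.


M(MgCl2) = 1×24.31 + 2×35.45
= 24.31 + 70.9
= 95.21 g/mol

95.21 g/mol


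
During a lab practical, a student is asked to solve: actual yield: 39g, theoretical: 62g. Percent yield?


% yield = actual/theoretical × 100
= 39/62 × 100
= 62.9%

62.9%


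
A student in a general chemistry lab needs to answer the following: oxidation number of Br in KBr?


halide: -1
Oxidation number: -1

-1


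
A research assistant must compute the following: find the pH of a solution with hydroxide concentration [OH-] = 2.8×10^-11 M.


pOH = -log10([OH-]) = -log10(2.8×10^-11)
= 11 - log10(2.8) = 10.55
pH = 14 - pOH = 14 - 10.55 = 3.45

3.45


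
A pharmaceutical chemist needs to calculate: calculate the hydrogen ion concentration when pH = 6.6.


[H+] = 10^(-pH) = 10^(-6.6)
= 2.51×10^-7 M

2.51×10^-7 M


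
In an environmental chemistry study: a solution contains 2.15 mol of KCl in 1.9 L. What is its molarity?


M = n/V = 2.15/1.9 = 1.132 mol/L

1.132 M


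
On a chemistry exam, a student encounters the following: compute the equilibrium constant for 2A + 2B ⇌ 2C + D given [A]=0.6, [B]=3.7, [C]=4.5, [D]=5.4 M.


Kc = [C]^2[D]/([A]^2[B]^2)
= (4.5^2 × 5.4^1)/(0.6^2 × 3.7^2)
= 109.35/4.9284
= 22.19

22.19


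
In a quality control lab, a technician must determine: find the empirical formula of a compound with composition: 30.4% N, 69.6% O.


Assume 100 g sample. Moles of each element:
  N: 30.4/14.01 = 2.17 mol
  O: 69.6/16.0 = 4.35 mol
Divide by smallest (2.17):
  N: 2.17/2.17 = 1.0
  O: 4.35/2.17 = 2.0
Empirical formula: NO2

NO2


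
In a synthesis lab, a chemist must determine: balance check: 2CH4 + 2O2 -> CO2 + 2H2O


Equation: 2CH4 + 2O2 -> CO2 + 2H2O
Check atoms: C: 2≠1, H: 8≠4, O: 4=4
Not balanced

No, not balanced


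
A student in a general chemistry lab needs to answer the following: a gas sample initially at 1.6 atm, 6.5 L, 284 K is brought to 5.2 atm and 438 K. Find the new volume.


P1V1/T1 = P2V2/T2
V2 = P1V1T2/(T1P2)
= 1.6×6.5×438/(284×5.2)
= 3.085 L

3.085 L


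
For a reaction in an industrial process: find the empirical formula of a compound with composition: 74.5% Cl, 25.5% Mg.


Assume 100 g sample. Moles of each element:
  Cl: 74.5/35.45 = 2.102 mol
  Mg: 25.5/24.31 = 1.049 mol
Divide by smallest (1.049):
  Cl: 2.102/1.049 = 2.0
  Mg: 1.049/1.049 = 1.0
Empirical formula: MgCl2

MgCl2


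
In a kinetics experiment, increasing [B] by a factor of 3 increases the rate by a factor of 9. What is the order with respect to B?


rate ∝ [B]^n
3^n = 9 → n = 2
Order in B: 2

2


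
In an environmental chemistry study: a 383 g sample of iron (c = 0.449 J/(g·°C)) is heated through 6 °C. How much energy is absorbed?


q = mcΔT = 383 × 0.449 × 6
= 1031.80 J

1031.80 J


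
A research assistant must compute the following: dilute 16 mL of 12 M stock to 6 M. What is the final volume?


C1V1 = C2V2
12 × 16 = 6 × V2
V2 = 192/6 = 32.0 mL

32.0 mL


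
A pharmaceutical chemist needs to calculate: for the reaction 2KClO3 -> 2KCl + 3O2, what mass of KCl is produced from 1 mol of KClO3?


Mole ratio KCl:KClO3 = 2:2
n(KCl) = 1 × 2/2 = 1.000 mol
mass = 1.000 × 74.55 = 74.55 g

74.55 g


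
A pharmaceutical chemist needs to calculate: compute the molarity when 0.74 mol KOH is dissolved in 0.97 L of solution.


M = n/V = 0.74/0.97 = 0.763 mol/L

0.763 M


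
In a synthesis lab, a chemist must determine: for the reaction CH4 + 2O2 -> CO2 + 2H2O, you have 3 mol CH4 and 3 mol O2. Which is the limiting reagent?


Mole ratio available / coefficient:
  CH4: 3/1 = 3.000
  O2: 3/2 = 1.500
Smaller ratio is limiting.

O2


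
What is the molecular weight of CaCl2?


M(CaCl2) = 1×40.08 + 2×35.45
= 40.08 + 70.9
= 110.98 g/mol

110.98 g/mol


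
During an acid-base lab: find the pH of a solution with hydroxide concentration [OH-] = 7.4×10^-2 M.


pOH = -log10([OH-]) = -log10(7.4×10^-2)
= 2 - log10(7.4) = 1.13
pH = 14 - pOH = 14 - 1.13 = 12.87

12.87


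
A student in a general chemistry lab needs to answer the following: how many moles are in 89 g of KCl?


M(KCl) = 74.55 g/mol
n = mass/M = 89/74.55 = 1.1938 mol

1.1938 mol


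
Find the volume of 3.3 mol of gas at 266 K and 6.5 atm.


PV = nRT  (R = 0.08206 L·atm/(mol·K))
V = nRT/P = 3.3×0.08206×266/6.5
= 11.082 L

11.082 L


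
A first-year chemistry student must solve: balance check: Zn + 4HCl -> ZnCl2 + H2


Equation: Zn + 4HCl -> ZnCl2 + H2
Check atoms: Cl: 4≠2, H: 4≠2, Zn: 1=1
Not balanced

No, not balanced


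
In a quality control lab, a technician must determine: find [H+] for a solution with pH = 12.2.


[H+] = 10^(-pH) = 10^(-12.2)
= 6.31×10^-13 M

6.31×10^-13 M


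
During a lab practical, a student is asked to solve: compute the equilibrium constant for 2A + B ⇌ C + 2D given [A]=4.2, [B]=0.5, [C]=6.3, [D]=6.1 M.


Kc = [C][D]^2/([A]^2[B])
= (6.3^1 × 6.1^2)/(4.2^2 × 0.5^1)
= 234.423/8.82
= 26.58

26.58


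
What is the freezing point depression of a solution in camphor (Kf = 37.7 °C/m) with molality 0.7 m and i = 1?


ΔTf = Kf × m × i
= 37.7 × 0.7 × 1
= 26.39 °C

26.39 °C


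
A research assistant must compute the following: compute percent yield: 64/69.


% yield = actual/theoretical × 100
= 64/69 × 100
= 92.75%

92.75%


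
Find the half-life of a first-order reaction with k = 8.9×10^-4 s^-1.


t½ = ln2/k = 0.693147/(8.9×10^-4 s^-1)
= 778.8 s

778.8 s


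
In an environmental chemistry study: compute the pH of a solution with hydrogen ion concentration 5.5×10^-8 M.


pH = -log10([H+]) = -log10(5.5×10^-8)
= 8 - log10(5.5)
= 8 - 0.74
= 7.26

7.26


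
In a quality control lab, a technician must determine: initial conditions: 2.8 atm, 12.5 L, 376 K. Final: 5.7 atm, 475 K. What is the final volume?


P1V1/T1 = P2V2/T2
V2 = P1V1T2/(T1P2)
= 2.8×12.5×475/(376×5.7)
= 7.757 L

7.757 L


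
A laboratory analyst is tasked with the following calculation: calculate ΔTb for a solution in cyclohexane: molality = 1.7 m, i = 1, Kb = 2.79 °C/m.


ΔTb = Kb × m × i
= 2.79 × 1.7 × 1
= 4.743 °C

4.743 °C


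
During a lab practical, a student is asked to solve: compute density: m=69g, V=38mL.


ρ = mass/volume
= 69/38
= 1.816 g/mL

1.816 g/mL


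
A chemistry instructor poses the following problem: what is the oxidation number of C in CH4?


x + 4(+1) = 0, so x = -4
Oxidation number: -4

-4


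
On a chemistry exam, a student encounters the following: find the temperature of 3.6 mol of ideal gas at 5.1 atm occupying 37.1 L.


PV = nRT  (R = 0.08206 L·atm/(mol·K))
T = PV/(nR) = 5.1×37.1/(3.6×0.08206)
= 189.21/0.295416
= 640.49 K

640.49 K


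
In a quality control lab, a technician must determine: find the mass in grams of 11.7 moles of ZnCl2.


M(ZnCl2) = 136.28 g/mol
mass = n × M = 11.7 × 136.28 = 1594.48 g

1594.48 g


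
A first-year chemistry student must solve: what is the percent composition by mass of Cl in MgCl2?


M(MgCl2) = 1×24.31 + 2×35.45 = 95.21 g/mol
Mass of Cl = 2 × 35.45 = 70.90 g/mol
% Cl = 70.90/95.21 × 100 = 74.47%

74.47%


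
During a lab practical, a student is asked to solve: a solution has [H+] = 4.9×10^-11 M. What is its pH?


pH = -log10([H+]) = -log10(4.9×10^-11)
= 11 - log10(4.9)
= 11 - 0.69
= 10.31

10.31


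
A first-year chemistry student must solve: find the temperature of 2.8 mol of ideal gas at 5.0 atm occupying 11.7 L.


PV = nRT  (R = 0.08206 L·atm/(mol·K))
T = PV/(nR) = 5.0×11.7/(2.8×0.08206)
= 58.50/0.229768
= 254.60 K

254.60 K


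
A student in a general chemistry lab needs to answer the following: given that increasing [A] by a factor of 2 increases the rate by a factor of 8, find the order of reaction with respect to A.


rate ∝ [A]^n
2^n = 8 → n = 3
Order in A: 3

3


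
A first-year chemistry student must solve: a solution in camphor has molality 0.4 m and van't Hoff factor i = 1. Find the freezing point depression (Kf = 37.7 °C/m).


ΔTf = Kf × m × i
= 37.7 × 0.4 × 1
= 15.08 °C

15.08 °C


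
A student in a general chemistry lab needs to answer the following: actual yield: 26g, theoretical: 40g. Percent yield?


% yield = actual/theoretical × 100
= 26/40 × 100
= 65.0%

65.0%


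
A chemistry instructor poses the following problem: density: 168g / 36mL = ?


ρ = mass/volume
= 168/36
= 4.667 g/mL

4.667 g/mL


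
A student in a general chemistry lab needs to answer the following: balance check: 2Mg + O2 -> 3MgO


Equation: 2Mg + O2 -> 3MgO
Check atoms: Mg: 2≠3, O: 2≠3
Not balanced

No, not balanced


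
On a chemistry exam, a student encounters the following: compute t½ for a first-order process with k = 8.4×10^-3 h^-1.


t½ = ln2/k = 0.693147/(8.4×10^-3 h^-1)
= 82.52 h

82.52 h


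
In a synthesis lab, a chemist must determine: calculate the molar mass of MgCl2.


M(MgCl2) = 1×24.31 + 2×35.45
= 24.31 + 70.9
= 95.21 g/mol

95.21 g/mol


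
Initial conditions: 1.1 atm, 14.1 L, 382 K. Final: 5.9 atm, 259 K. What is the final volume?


P1V1/T1 = P2V2/T2
V2 = P1V1T2/(T1P2)
= 1.1×14.1×259/(382×5.9)
= 1.782 L

1.782 L


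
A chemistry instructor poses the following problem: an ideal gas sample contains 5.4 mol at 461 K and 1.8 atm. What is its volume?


PV = nRT  (R = 0.08206 L·atm/(mol·K))
V = nRT/P = 5.4×0.08206×461/1.8
= 113.489 L

113.489 L


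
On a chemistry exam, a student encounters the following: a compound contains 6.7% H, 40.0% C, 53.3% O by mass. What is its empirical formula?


Assume 100 g sample. Moles of each element:
  H: 6.7/1.008 = 6.647 mol
  C: 40.0/12.01 = 3.331 mol
  O: 53.3/16.0 = 3.331 mol
Divide by smallest (3.331):
  H: 6.647/3.331 = 2.0
  C: 3.331/3.331 = 1.0
  O: 3.331/3.331 = 1.0
Empirical formula: CH2O

CH2O


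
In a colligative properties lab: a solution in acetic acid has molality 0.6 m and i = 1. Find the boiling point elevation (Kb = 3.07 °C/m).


ΔTb = Kb × m × i
= 3.07 × 0.6 × 1
= 1.842 °C

1.842 °C


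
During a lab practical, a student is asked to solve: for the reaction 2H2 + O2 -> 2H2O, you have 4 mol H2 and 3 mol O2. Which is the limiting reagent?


Mole ratio available / coefficient:
  H2: 4/2 = 2.000
  O2: 3/1 = 3.000
Smaller ratio is limiting.

H2


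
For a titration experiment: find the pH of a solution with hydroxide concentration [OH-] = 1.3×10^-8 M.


pOH = -log10([OH-]) = -log10(1.3×10^-8)
= 8 - log10(1.3) = 7.89
pH = 14 - pOH = 14 - 7.89 = 6.11

6.11


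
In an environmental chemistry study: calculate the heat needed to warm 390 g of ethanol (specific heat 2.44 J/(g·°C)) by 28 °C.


q = mcΔT = 390 × 2.44 × 28
= 26644.80 J

26644.80 J


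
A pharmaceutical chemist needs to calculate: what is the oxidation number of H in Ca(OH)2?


H is +1 with nonmetals
Oxidation number: +1

+1


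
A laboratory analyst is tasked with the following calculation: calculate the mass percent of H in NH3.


M(NH3) = 1×14.01 + 3×1.008 = 17.034 g/mol
Mass of H = 3 × 1.008 = 3.024 g/mol
% H = 3.024/17.034 × 100 = 17.75%

17.75%


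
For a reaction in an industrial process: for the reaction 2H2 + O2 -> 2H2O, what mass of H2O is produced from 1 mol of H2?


Mole ratio H2O:H2 = 2:2
n(H2O) = 1 × 2/2 = 1.000 mol
mass = 1.000 × 18.02 = 18.02 g

18.02 g


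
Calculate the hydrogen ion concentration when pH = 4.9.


[H+] = 10^(-pH) = 10^(-4.9)
= 1.26×10^-5 M

1.26×10^-5 M


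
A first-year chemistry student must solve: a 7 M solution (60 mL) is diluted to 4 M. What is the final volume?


C1V1 = C2V2
7 × 60 = 4 × V2
V2 = 420/4 = 105.0 mL

105.0 mL


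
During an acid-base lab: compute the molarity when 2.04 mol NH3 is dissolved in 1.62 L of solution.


M = n/V = 2.04/1.62 = 1.259 mol/L

1.259 M


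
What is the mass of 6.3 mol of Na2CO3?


M(Na2CO3) = 105.99 g/mol
mass = n × M = 6.3 × 105.99 = 667.74 g

667.74 g


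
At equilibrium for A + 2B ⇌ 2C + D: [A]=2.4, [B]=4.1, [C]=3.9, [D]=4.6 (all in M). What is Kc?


Kc = [C]^2[D]/([A][B]^2)
= (3.9^2 × 4.6^1)/(2.4^1 × 4.1^2)
= 69.966/40.344
= 1.734

1.734


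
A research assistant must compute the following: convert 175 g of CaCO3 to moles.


M(CaCO3) = 100.09 g/mol
n = mass/M = 175/100.09 = 1.7484 mol

1.7484 mol


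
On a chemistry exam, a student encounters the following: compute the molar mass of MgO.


M(MgO) = 1×24.31 + 1×16.0
= 24.31 + 16.0
= 40.31 g/mol

40.31 g/mol


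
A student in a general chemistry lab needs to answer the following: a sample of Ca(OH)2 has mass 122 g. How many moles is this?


M(Ca(OH)2) = 74.1 g/mol
n = mass/M = 122/74.1 = 1.6464 mol

1.6464 mol


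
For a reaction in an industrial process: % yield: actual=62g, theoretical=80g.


% yield = actual/theoretical × 100
= 62/80 × 100
= 77.5%

77.5%


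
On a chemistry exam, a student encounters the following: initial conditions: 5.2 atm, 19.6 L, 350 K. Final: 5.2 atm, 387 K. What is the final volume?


P1V1/T1 = P2V2/T2
V2 = P1V1T2/(T1P2)
= 5.2×19.6×387/(350×5.2)
= 21.672 L

21.672 L


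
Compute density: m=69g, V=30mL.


ρ = mass/volume
= 69/30
= 2.3 g/mL

2.3 g/mL


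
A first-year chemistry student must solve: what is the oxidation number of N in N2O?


2x + (-2) = 0, so x = +1
Oxidation number: +1

+1


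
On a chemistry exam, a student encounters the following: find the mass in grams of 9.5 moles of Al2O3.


M(Al2O3) = 101.96 g/mol
mass = n × M = 9.5 × 101.96 = 968.62 g

968.62 g


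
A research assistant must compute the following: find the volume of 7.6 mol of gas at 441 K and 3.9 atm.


PV = nRT  (R = 0.08206 L·atm/(mol·K))
V = nRT/P = 7.6×0.08206×441/3.9
= 70.521 L

70.521 L


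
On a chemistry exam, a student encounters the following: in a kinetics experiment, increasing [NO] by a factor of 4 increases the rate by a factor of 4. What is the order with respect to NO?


rate ∝ [NO]^n
4^n = 4 → n = 1
Order in NO: 1

1


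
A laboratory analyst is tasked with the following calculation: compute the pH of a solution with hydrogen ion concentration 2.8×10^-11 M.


pH = -log10([H+]) = -log10(2.8×10^-11)
= 11 - log10(2.8)
= 11 - 0.45
= 10.55

10.55


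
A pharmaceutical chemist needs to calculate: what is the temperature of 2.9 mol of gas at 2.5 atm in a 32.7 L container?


PV = nRT  (R = 0.08206 L·atm/(mol·K))
T = PV/(nR) = 2.5×32.7/(2.9×0.08206)
= 81.75/0.237974
= 343.52 K

343.52 K


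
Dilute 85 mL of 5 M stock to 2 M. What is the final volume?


C1V1 = C2V2
5 × 85 = 2 × V2
V2 = 425/2 = 212.5 mL

212.5 mL


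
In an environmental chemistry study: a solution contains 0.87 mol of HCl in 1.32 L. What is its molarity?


M = n/V = 0.87/1.32 = 0.659 mol/L

0.659 M


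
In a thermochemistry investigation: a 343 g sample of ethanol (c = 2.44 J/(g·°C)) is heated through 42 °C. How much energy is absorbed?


q = mcΔT = 343 × 2.44 × 42
= 35150.64 J

35150.64 J


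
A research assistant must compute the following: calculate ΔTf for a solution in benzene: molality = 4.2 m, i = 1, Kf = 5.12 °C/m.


ΔTf = Kf × m × i
= 5.12 × 4.2 × 1
= 21.504 °C

21.504 °C


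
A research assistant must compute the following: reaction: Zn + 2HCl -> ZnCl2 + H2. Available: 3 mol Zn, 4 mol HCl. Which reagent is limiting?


Mole ratio available / coefficient:
  Zn: 3/1 = 3.000
  HCl: 4/2 = 2.000
Smaller ratio is limiting.

HCl


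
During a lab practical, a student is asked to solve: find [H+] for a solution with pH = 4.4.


[H+] = 10^(-pH) = 10^(-4.4)
= 3.98×10^-5 M

3.98×10^-5 M


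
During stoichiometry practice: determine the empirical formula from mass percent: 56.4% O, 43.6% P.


Assume 100 g sample. Moles of each element:
  O: 56.4/16.0 = 3.525 mol
  P: 43.6/30.97 = 1.408 mol
Divide by smallest (1.408):
  O: 3.525/1.408 = 2.5
  P: 1.408/1.408 = 1.0
Multiply all ratios by 2 to obtain whole numbers.
Empirical formula: P2O5

P2O5


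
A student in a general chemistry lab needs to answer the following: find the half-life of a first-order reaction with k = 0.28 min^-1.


t½ = ln2/k = 0.693147/(0.28 min^-1)
= 2.476 min

2.476 min


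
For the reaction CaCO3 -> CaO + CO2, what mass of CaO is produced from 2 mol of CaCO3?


Mole ratio CaO:CaCO3 = 1:1
n(CaO) = 2 × 1/1 = 2.000 mol
mass = 2.000 × 56.08 = 112.16 g

112.16 g


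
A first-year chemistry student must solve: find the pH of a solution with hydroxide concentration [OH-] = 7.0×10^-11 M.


pOH = -log10([OH-]) = -log10(7.0×10^-11)
= 11 - log10(7.0) = 10.15
pH = 14 - pOH = 14 - 10.15 = 3.85

3.85
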